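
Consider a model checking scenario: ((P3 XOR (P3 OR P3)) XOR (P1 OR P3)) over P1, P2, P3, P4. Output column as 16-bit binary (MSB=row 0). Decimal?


Formula: ((P3 XOR (P3 OR P3)) XOR (P1 OR P3)) over P1, P2, P3, P4 (16 rows)
Evaluate each row (bits = P1,P2,P3,P4, MSB first):
  row 0 [0000]: ((0 XOR (0 OR 0)) XOR (0 OR 0)) -> 0
  row 1 [0001]: ((0 XOR (0 OR 0)) XOR (0 OR 0)) -> 0
  row 2 [0010]: ((1 XOR (1 OR 1)) XOR (0 OR 1)) -> 1
  row 3 [0011]: ((1 XOR (1 OR 1)) XOR (0 OR 1)) -> 1
  row 4 [0100]: ((0 XOR (0 OR 0)) XOR (0 OR 0)) -> 0
  row 5 [0101]: ((0 XOR (0 OR 0)) XOR (0 OR 0)) -> 0
  row 6 [0110]: ((1 XOR (1 OR 1)) XOR (0 OR 1)) -> 1
  row 7 [0111]: ((1 XOR (1 OR 1)) XOR (0 OR 1)) -> 1
  row 8 [1000]: ((0 XOR (0 OR 0)) XOR (1 OR 0)) -> 1
  row 9 [1001]: ((0 XOR (0 OR 0)) XOR (1 OR 0)) -> 1
  row 10 [1010]: ((1 XOR (1 OR 1)) XOR (1 OR 1)) -> 1
  row 11 [1011]: ((1 XOR (1 OR 1)) XOR (1 OR 1)) -> 1
  row 12 [1100]: ((0 XOR (0 OR 0)) XOR (1 OR 0)) -> 1
  row 13 [1101]: ((0 XOR (0 OR 0)) XOR (1 OR 0)) -> 1
  row 14 [1110]: ((1 XOR (1 OR 1)) XOR (1 OR 1)) -> 1
  row 15 [1111]: ((1 XOR (1 OR 1)) XOR (1 OR 1)) -> 1
Full result column, 4 rows per line (P1,P2 fixed per line; P3,P4 runs 00..11 left to right):
  rows 0-3 [P1,P2=00]: 0011  = hex 3
  rows 4-7 [P1,P2=01]: 0011  = hex 3
  rows 8-11 [P1,P2=10]: 1111  = hex F
  rows 12-15 [P1,P2=11]: 1111  = hex F
Output column (row 0 .. row 15) = 0011001111111111
Output column grouped in 4s = 0011 0011 1111 1111 = 0x33FF
Convert to decimal digit by digit (value = value*16 + digit):
  3 -> 3
  3*16 + 3 = 51
  51*16 + 15 (F) = 831
  831*16 + 15 (F) = 13311
Decimal = 13311

13311


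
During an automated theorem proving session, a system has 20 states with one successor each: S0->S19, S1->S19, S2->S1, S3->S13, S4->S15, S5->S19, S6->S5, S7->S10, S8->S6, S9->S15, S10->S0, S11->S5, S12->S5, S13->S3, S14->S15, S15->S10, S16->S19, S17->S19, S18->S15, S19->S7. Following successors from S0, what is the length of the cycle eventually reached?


Trace from S0 until a state repeats:
  S0 -> S19 -> S7 -> S10 -> S0
S0 first seen at step 0, revisited at step 4.
Cycle length = 4 - 0 = 4

4


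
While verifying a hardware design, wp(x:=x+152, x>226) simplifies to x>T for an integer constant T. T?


Formula: wp(x:=E, P) = P[E/x] (substitute E for x in postcondition)
Step 1: Postcondition: x>226
Step 2: Substitute x+152 for x: x+152>226
Step 3: Solve for x: x > 226-152 = 74

74


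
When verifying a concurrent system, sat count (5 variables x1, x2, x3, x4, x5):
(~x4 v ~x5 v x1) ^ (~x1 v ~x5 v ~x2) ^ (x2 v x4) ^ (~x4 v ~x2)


CNF with 4 clauses over 5 vars (32 assignments).
An assignment satisfies CNF iff every clause has >=1 true literal.
Check each row (bits = x1,x2,x3,x4,x5; clause T/F shown):
  row 0 [00000]: clauses=TTFT -> 0
  row 1 [00001]: clauses=TTFT -> 0
  row 2 [00010]: clauses=TTTT -> 1
  row 3 [00011]: clauses=FTTT -> 0
  row 4 [00100]: clauses=TTFT -> 0
  row 5 [00101]: clauses=TTFT -> 0
  row 6 [00110]: clauses=TTTT -> 1
  row 7 [00111]: clauses=FTTT -> 0
  row 8 [01000]: clauses=TTTT -> 1
  row 9 [01001]: clauses=TTTT -> 1
  row 10 [01010]: clauses=TTTF -> 0
  row 11 [01011]: clauses=FTTF -> 0
  row 12 [01100]: clauses=TTTT -> 1
  row 13 [01101]: clauses=TTTT -> 1
  row 14 [01110]: clauses=TTTF -> 0
  row 15 [01111]: clauses=FTTF -> 0
  row 16 [10000]: clauses=TTFT -> 0
  row 17 [10001]: clauses=TTFT -> 0
  row 18 [10010]: clauses=TTTT -> 1
  row 19 [10011]: clauses=TTTT -> 1
  row 20 [10100]: clauses=TTFT -> 0
  row 21 [10101]: clauses=TTFT -> 0
  row 22 [10110]: clauses=TTTT -> 1
  row 23 [10111]: clauses=TTTT -> 1
  row 24 [11000]: clauses=TTTT -> 1
  row 25 [11001]: clauses=TFTT -> 0
  row 26 [11010]: clauses=TTTF -> 0
  row 27 [11011]: clauses=TFTF -> 0
  row 28 [11100]: clauses=TTTT -> 1
  row 29 [11101]: clauses=TFTT -> 0
  row 30 [11110]: clauses=TTTF -> 0
  row 31 [11111]: clauses=TFTF -> 0
Full result column, 8 rows per line (x1,x2 fixed per line; x3,x4,x5 runs 000..111 left to right):
  rows 0-7 [x1,x2=00]: 00100010  (ones: 2)
  rows 8-15 [x1,x2=01]: 11001100  (ones: 4)
  rows 16-23 [x1,x2=10]: 00110011  (ones: 4)
  rows 24-31 [x1,x2=11]: 10001000  (ones: 2)
Satisfying assignments = 2+4+4+2 = 12

12


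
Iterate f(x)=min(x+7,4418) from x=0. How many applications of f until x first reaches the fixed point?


Step 1: x=0, cap=4418, increment=7
Step 2: x grows by 7 each step until capped at 4418; fixed point is x=4418
Step 3: iterations = ceil(4418/7) = 632

632


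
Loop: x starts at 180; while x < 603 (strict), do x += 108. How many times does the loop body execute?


Step 1: x goes from 180 toward 603 by 108; the body runs while x<603, so iterations = ceil((bound-start)/step)
Step 2: Distance=423
Step 3: ceil(423/108)=4

4


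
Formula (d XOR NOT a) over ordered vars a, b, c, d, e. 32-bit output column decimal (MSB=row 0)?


Formula: (d XOR NOT a) over a, b, c, d, e (32 rows)
Evaluate each row (bits = a,b,c,d,e, MSB first):
  row 0 [00000]: (0 XOR NOT 0) -> 1
  row 1 [00001]: (0 XOR NOT 0) -> 1
  row 2 [00010]: (1 XOR NOT 0) -> 0
  row 3 [00011]: (1 XOR NOT 0) -> 0
  row 4 [00100]: (0 XOR NOT 0) -> 1
  row 5 [00101]: (0 XOR NOT 0) -> 1
  row 6 [00110]: (1 XOR NOT 0) -> 0
  row 7 [00111]: (1 XOR NOT 0) -> 0
  row 8 [01000]: (0 XOR NOT 0) -> 1
  row 9 [01001]: (0 XOR NOT 0) -> 1
  row 10 [01010]: (1 XOR NOT 0) -> 0
  row 11 [01011]: (1 XOR NOT 0) -> 0
  row 12 [01100]: (0 XOR NOT 0) -> 1
  row 13 [01101]: (0 XOR NOT 0) -> 1
  row 14 [01110]: (1 XOR NOT 0) -> 0
  row 15 [01111]: (1 XOR NOT 0) -> 0
  row 16 [10000]: (0 XOR NOT 1) -> 0
  row 17 [10001]: (0 XOR NOT 1) -> 0
  row 18 [10010]: (1 XOR NOT 1) -> 1
  row 19 [10011]: (1 XOR NOT 1) -> 1
  row 20 [10100]: (0 XOR NOT 1) -> 0
  row 21 [10101]: (0 XOR NOT 1) -> 0
  row 22 [10110]: (1 XOR NOT 1) -> 1
  row 23 [10111]: (1 XOR NOT 1) -> 1
  row 24 [11000]: (0 XOR NOT 1) -> 0
  row 25 [11001]: (0 XOR NOT 1) -> 0
  row 26 [11010]: (1 XOR NOT 1) -> 1
  row 27 [11011]: (1 XOR NOT 1) -> 1
  row 28 [11100]: (0 XOR NOT 1) -> 0
  row 29 [11101]: (0 XOR NOT 1) -> 0
  row 30 [11110]: (1 XOR NOT 1) -> 1
  row 31 [11111]: (1 XOR NOT 1) -> 1
Full result column, 4 rows per line (a,b,c fixed per line; d,e runs 00..11 left to right):
  rows 0-3 [a,b,c=000]: 1100  = hex C
  rows 4-7 [a,b,c=001]: 1100  = hex C
  rows 8-11 [a,b,c=010]: 1100  = hex C
  rows 12-15 [a,b,c=011]: 1100  = hex C
  rows 16-19 [a,b,c=100]: 0011  = hex 3
  rows 20-23 [a,b,c=101]: 0011  = hex 3
  rows 24-27 [a,b,c=110]: 0011  = hex 3
  rows 28-31 [a,b,c=111]: 0011  = hex 3
Output column (row 0 .. row 31) = 11001100110011000011001100110011
Output column grouped in 4s = 1100 1100 1100 1100 0011 0011 0011 0011 = 0xCCCC3333
Convert to decimal digit by digit (value = value*16 + digit):
  C -> 12
  12*16 + 12 (C) = 204
  204*16 + 12 (C) = 3276
  3276*16 + 12 (C) = 52428
  52428*16 + 3 = 838851
  838851*16 + 3 = 13421619
  13421619*16 + 3 = 214745907
  214745907*16 + 3 = 3435934515
Decimal = 3435934515

3435934515


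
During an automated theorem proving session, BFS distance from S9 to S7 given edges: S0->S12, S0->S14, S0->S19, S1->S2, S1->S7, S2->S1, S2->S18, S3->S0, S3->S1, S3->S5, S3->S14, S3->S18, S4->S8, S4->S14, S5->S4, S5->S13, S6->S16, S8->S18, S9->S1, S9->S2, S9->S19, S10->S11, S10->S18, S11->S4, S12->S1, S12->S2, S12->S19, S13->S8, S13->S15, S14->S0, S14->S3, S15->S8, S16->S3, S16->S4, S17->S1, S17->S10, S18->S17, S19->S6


BFS layer-by-layer from S9:
  dist 0: {S9}
  dist 1: {S1, S2, S19}
  dist 2: {S6, S7, S18}
  -> S7 reached at distance 2
Shortest path length = 2

2


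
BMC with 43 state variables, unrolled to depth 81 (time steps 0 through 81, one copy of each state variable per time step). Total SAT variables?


BMC unrolls to depth k, creating one copy of each state var for steps 0..k.
Step count = 81 + 1 = 82 (steps 0 through 81)
Vars per step = 43
Total = 43 * 82 = 3526

3526


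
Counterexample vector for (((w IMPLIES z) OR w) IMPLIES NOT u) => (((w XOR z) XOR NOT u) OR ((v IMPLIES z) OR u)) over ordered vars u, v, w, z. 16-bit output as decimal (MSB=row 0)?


F1 = (((w IMPLIES z) OR w) IMPLIES NOT u)
F2 = (((w XOR z) XOR NOT u) OR ((v IMPLIES z) OR u))
Counterexample to F1=>F2 is where F1=1 and F2=0.
Evaluate each row (bits = u,v,w,z, MSB first):
  row 0 [0000]: F1=1 F2=1 -> F1&~F2 -> 0
  row 1 [0001]: F1=1 F2=1 -> F1&~F2 -> 0
  row 2 [0010]: F1=1 F2=1 -> F1&~F2 -> 0
  row 3 [0011]: F1=1 F2=1 -> F1&~F2 -> 0
  row 4 [0100]: F1=1 F2=1 -> F1&~F2 -> 0
  row 5 [0101]: F1=1 F2=1 -> F1&~F2 -> 0
  row 6 [0110]: F1=1 F2=0 -> F1&~F2 -> 1
  row 7 [0111]: F1=1 F2=1 -> F1&~F2 -> 0
  row 8 [1000]: F1=0 F2=1 -> F1&~F2 -> 0
  row 9 [1001]: F1=0 F2=1 -> F1&~F2 -> 0
  row 10 [1010]: F1=0 F2=1 -> F1&~F2 -> 0
  row 11 [1011]: F1=0 F2=1 -> F1&~F2 -> 0
  row 12 [1100]: F1=0 F2=1 -> F1&~F2 -> 0
  row 13 [1101]: F1=0 F2=1 -> F1&~F2 -> 0
  row 14 [1110]: F1=0 F2=1 -> F1&~F2 -> 0
  row 15 [1111]: F1=0 F2=1 -> F1&~F2 -> 0
Full result column, 4 rows per line (u,v fixed per line; w,z runs 00..11 left to right):
  rows 0-3 [u,v=00]: 0000  = hex 0
  rows 4-7 [u,v=01]: 0010  = hex 2
  rows 8-11 [u,v=10]: 0000  = hex 0
  rows 12-15 [u,v=11]: 0000  = hex 0
Counterexample vector (row 0 .. row 15) = 0000001000000000
Output column grouped in 4s = 0000 0010 0000 0000 = 0x0200
Convert to decimal digit by digit (value = value*16 + digit):
  0 -> 0
  0*16 + 2 = 2
  2*16 + 0 = 32
  32*16 + 0 = 512
Decimal = 512

512


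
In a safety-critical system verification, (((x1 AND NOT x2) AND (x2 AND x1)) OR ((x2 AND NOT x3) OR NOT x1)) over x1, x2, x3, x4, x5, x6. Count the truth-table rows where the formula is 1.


Formula: (((x1 AND NOT x2) AND (x2 AND x1)) OR ((x2 AND NOT x3) OR NOT x1)) over 6 vars (64 rows)
Evaluate each row (x1, x2, x3, x4, x5, x6 as bits, MSB first):
  row 0 [000000]: (((0 AND NOT 0) AND (0 AND 0)) OR ((0 AND NOT 0) OR NOT 0)) -> 1
  row 1 [000001]: (((0 AND NOT 0) AND (0 AND 0)) OR ((0 AND NOT 0) OR NOT 0)) -> 1
  row 2 [000010]: (((0 AND NOT 0) AND (0 AND 0)) OR ((0 AND NOT 0) OR NOT 0)) -> 1
  row 3 [000011]: (((0 AND NOT 0) AND (0 AND 0)) OR ((0 AND NOT 0) OR NOT 0)) -> 1
  row 4 [000100]: (((0 AND NOT 0) AND (0 AND 0)) OR ((0 AND NOT 0) OR NOT 0)) -> 1
  (every remaining row is evaluated the same way; all 64 results are listed next)
Full result column, 8 rows per line (x1,x2,x3 fixed per line; x4,x5,x6 runs 000..111 left to right):
  rows 0-7 [x1,x2,x3=000]: 11111111  (ones: 8)
  rows 8-15 [x1,x2,x3=001]: 11111111  (ones: 8)
  rows 16-23 [x1,x2,x3=010]: 11111111  (ones: 8)
  rows 24-31 [x1,x2,x3=011]: 11111111  (ones: 8)
  rows 32-39 [x1,x2,x3=100]: 00000000  (ones: 0)
  rows 40-47 [x1,x2,x3=101]: 00000000  (ones: 0)
  rows 48-55 [x1,x2,x3=110]: 11111111  (ones: 8)
  rows 56-63 [x1,x2,x3=111]: 00000000  (ones: 0)
Count of 1-rows = 8+8+8+8+0+0+8+0 = 40

40


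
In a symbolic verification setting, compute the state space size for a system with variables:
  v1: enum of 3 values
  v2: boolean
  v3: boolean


State space = product of domain sizes of all variables.
Domain sizes:
  v1 (enum of 3 values): 3
  v2 (boolean): 2
  v3 (boolean): 2
Product = 3 * 2 * 2 = 12

12


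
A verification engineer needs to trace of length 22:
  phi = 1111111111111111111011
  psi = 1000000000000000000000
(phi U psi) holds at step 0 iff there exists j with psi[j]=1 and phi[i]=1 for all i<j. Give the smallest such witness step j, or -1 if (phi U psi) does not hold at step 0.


(phi U psi) at 0: need smallest j with psi[j]=1 and phi[i]=1 for all i in [0,j).
Scan from step 0:
  step 0: psi=1 and phi held for [0,0) -> witness found
Witness step = 0

0


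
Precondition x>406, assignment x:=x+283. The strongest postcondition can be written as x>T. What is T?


Formula: sp(P, x:=E) = exists old_x. (x = E[old_x/x]) AND P[old_x/x] (old_x is the value of x before the assignment; eliminate old_x by solving x = E[old_x/x] for old_x)
Step 1: Precondition P: x>406, i.e. old_x > 406
Step 2: Assignment gives x = old_x + 283, so old_x = x - 283
Step 3: Substitute into P: x - 283 > 406
Step 4: Simplify: x > 406+283 = 689

689


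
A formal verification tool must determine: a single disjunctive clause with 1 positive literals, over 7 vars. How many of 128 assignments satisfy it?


Step 1: Total=2^7=128
Step 2: Unsat when all 1 false: 2^6=64
Step 3: Sat=128-64=64

64


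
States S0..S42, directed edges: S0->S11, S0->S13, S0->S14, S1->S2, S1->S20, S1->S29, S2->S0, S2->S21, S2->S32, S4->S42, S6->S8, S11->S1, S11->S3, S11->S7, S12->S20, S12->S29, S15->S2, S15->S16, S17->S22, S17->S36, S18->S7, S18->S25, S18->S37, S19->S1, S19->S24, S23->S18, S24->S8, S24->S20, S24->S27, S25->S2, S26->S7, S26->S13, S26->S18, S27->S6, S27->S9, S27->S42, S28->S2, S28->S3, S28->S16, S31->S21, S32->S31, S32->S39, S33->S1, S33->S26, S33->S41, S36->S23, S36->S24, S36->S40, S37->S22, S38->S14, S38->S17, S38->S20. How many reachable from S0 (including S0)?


BFS from S0:
  layer 0: {S0}
  layer 1: {S11, S13, S14}
  layer 2: {S1, S3, S7}
  layer 3: {S2, S20, S29}
  layer 4: {S21, S32}
  layer 5: {S31, S39}
Reachable set: {S0, S1, S2, S3, S7, S11, S13, S14, S20, S21, S29, S31, S32, S39}
Count = 14

14


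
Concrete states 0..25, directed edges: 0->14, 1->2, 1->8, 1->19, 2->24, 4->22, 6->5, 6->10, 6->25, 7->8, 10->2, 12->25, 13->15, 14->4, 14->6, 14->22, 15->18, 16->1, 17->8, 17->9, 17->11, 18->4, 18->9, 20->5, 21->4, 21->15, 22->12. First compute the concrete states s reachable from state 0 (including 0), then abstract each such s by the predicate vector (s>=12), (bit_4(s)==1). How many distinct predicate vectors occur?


BFS from 0:
Concrete reachable: {0, 2, 4, 5, 6, 10, 12, 14, 22, 24, 25}
Abstract via predicates (s>=12), (bit_4(s)==1):
  (0,0) <- {0, 2, 4, 5, 6, 10}
  (1,0) <- {12, 14}
  (1,1) <- {22, 24, 25}
Distinct abstract states = 3

3


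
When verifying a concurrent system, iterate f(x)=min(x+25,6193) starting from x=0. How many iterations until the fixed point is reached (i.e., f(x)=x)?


Step 1: x=0, cap=6193, increment=25
Step 2: x grows by 25 each step until capped at 6193; fixed point is x=6193
Step 3: iterations = ceil(6193/25) = 248

248


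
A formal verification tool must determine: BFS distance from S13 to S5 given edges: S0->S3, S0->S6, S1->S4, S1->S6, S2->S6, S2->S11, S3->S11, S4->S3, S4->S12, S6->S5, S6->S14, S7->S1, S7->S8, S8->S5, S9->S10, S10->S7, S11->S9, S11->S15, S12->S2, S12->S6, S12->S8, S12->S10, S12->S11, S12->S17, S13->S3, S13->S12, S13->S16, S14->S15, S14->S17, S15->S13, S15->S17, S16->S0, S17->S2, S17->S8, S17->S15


BFS layer-by-layer from S13:
  dist 0: {S13}
  dist 1: {S3, S12, S16}
  dist 2: {S0, S2, S6, S8, S10, S11, S17}
  dist 3: {S5, S7, S9, S14, S15}
  -> S5 reached at distance 3
Shortest path length = 3

3


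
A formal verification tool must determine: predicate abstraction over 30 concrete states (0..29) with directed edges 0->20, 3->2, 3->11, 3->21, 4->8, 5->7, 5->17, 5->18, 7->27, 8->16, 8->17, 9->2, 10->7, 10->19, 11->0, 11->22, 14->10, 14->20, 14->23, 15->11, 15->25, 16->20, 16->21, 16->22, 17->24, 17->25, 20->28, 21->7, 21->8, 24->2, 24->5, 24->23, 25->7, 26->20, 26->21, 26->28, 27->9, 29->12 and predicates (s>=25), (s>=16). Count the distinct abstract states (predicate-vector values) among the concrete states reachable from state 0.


BFS from 0:
Concrete reachable: {0, 20, 28}
Abstract via predicates (s>=25), (s>=16):
  (0,0) <- {0}
  (0,1) <- {20}
  (1,1) <- {28}
Distinct abstract states = 3

3


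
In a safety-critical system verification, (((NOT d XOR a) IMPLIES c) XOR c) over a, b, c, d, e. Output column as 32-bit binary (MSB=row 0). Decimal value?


Formula: (((NOT d XOR a) IMPLIES c) XOR c) over a, b, c, d, e (32 rows)
Evaluate each row (bits = a,b,c,d,e, MSB first):
  row 0 [00000]: (((NOT 0 XOR 0) IMPLIES 0) XOR 0) -> 0
  row 1 [00001]: (((NOT 0 XOR 0) IMPLIES 0) XOR 0) -> 0
  row 2 [00010]: (((NOT 1 XOR 0) IMPLIES 0) XOR 0) -> 1
  row 3 [00011]: (((NOT 1 XOR 0) IMPLIES 0) XOR 0) -> 1
  row 4 [00100]: (((NOT 0 XOR 0) IMPLIES 1) XOR 1) -> 0
  row 5 [00101]: (((NOT 0 XOR 0) IMPLIES 1) XOR 1) -> 0
  row 6 [00110]: (((NOT 1 XOR 0) IMPLIES 1) XOR 1) -> 0
  row 7 [00111]: (((NOT 1 XOR 0) IMPLIES 1) XOR 1) -> 0
  row 8 [01000]: (((NOT 0 XOR 0) IMPLIES 0) XOR 0) -> 0
  row 9 [01001]: (((NOT 0 XOR 0) IMPLIES 0) XOR 0) -> 0
  row 10 [01010]: (((NOT 1 XOR 0) IMPLIES 0) XOR 0) -> 1
  row 11 [01011]: (((NOT 1 XOR 0) IMPLIES 0) XOR 0) -> 1
  row 12 [01100]: (((NOT 0 XOR 0) IMPLIES 1) XOR 1) -> 0
  row 13 [01101]: (((NOT 0 XOR 0) IMPLIES 1) XOR 1) -> 0
  row 14 [01110]: (((NOT 1 XOR 0) IMPLIES 1) XOR 1) -> 0
  row 15 [01111]: (((NOT 1 XOR 0) IMPLIES 1) XOR 1) -> 0
  row 16 [10000]: (((NOT 0 XOR 1) IMPLIES 0) XOR 0) -> 1
  row 17 [10001]: (((NOT 0 XOR 1) IMPLIES 0) XOR 0) -> 1
  row 18 [10010]: (((NOT 1 XOR 1) IMPLIES 0) XOR 0) -> 0
  row 19 [10011]: (((NOT 1 XOR 1) IMPLIES 0) XOR 0) -> 0
  row 20 [10100]: (((NOT 0 XOR 1) IMPLIES 1) XOR 1) -> 0
  row 21 [10101]: (((NOT 0 XOR 1) IMPLIES 1) XOR 1) -> 0
  row 22 [10110]: (((NOT 1 XOR 1) IMPLIES 1) XOR 1) -> 0
  row 23 [10111]: (((NOT 1 XOR 1) IMPLIES 1) XOR 1) -> 0
  row 24 [11000]: (((NOT 0 XOR 1) IMPLIES 0) XOR 0) -> 1
  row 25 [11001]: (((NOT 0 XOR 1) IMPLIES 0) XOR 0) -> 1
  row 26 [11010]: (((NOT 1 XOR 1) IMPLIES 0) XOR 0) -> 0
  row 27 [11011]: (((NOT 1 XOR 1) IMPLIES 0) XOR 0) -> 0
  row 28 [11100]: (((NOT 0 XOR 1) IMPLIES 1) XOR 1) -> 0
  row 29 [11101]: (((NOT 0 XOR 1) IMPLIES 1) XOR 1) -> 0
  row 30 [11110]: (((NOT 1 XOR 1) IMPLIES 1) XOR 1) -> 0
  row 31 [11111]: (((NOT 1 XOR 1) IMPLIES 1) XOR 1) -> 0
Full result column, 4 rows per line (a,b,c fixed per line; d,e runs 00..11 left to right):
  rows 0-3 [a,b,c=000]: 0011  = hex 3
  rows 4-7 [a,b,c=001]: 0000  = hex 0
  rows 8-11 [a,b,c=010]: 0011  = hex 3
  rows 12-15 [a,b,c=011]: 0000  = hex 0
  rows 16-19 [a,b,c=100]: 1100  = hex C
  rows 20-23 [a,b,c=101]: 0000  = hex 0
  rows 24-27 [a,b,c=110]: 1100  = hex C
  rows 28-31 [a,b,c=111]: 0000  = hex 0
Output column (row 0 .. row 31) = 00110000001100001100000011000000
Output column grouped in 4s = 0011 0000 0011 0000 1100 0000 1100 0000 = 0x3030C0C0
Convert to decimal digit by digit (value = value*16 + digit):
  3 -> 3
  3*16 + 0 = 48
  48*16 + 3 = 771
  771*16 + 0 = 12336
  12336*16 + 12 (C) = 197388
  197388*16 + 0 = 3158208
  3158208*16 + 12 (C) = 50531340
  50531340*16 + 0 = 808501440
Decimal = 808501440

808501440


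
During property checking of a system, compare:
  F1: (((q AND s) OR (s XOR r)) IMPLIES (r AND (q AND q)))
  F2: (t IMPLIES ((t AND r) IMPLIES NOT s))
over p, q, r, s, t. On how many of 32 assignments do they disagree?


F1 = (((q AND s) OR (s XOR r)) IMPLIES (r AND (q AND q)))
F2 = (t IMPLIES ((t AND r) IMPLIES NOT s))
Evaluate both on each of 32 rows (bits = p,q,r,s,t):
  row 0 [00000]: F1=1 F2=1 -> 0
  row 1 [00001]: F1=1 F2=1 -> 0
  row 2 [00010]: F1=0 F2=1 (differ) -> 1
  row 3 [00011]: F1=0 F2=1 (differ) -> 1
  row 4 [00100]: F1=0 F2=1 (differ) -> 1
  row 5 [00101]: F1=0 F2=1 (differ) -> 1
  row 6 [00110]: F1=1 F2=1 -> 0
  row 7 [00111]: F1=1 F2=0 (differ) -> 1
  row 8 [01000]: F1=1 F2=1 -> 0
  row 9 [01001]: F1=1 F2=1 -> 0
  row 10 [01010]: F1=0 F2=1 (differ) -> 1
  row 11 [01011]: F1=0 F2=1 (differ) -> 1
  row 12 [01100]: F1=1 F2=1 -> 0
  row 13 [01101]: F1=1 F2=1 -> 0
  row 14 [01110]: F1=1 F2=1 -> 0
  row 15 [01111]: F1=1 F2=0 (differ) -> 1
  row 16 [10000]: F1=1 F2=1 -> 0
  row 17 [10001]: F1=1 F2=1 -> 0
  row 18 [10010]: F1=0 F2=1 (differ) -> 1
  row 19 [10011]: F1=0 F2=1 (differ) -> 1
  row 20 [10100]: F1=0 F2=1 (differ) -> 1
  row 21 [10101]: F1=0 F2=1 (differ) -> 1
  row 22 [10110]: F1=1 F2=1 -> 0
  row 23 [10111]: F1=1 F2=0 (differ) -> 1
  row 24 [11000]: F1=1 F2=1 -> 0
  row 25 [11001]: F1=1 F2=1 -> 0
  row 26 [11010]: F1=0 F2=1 (differ) -> 1
  row 27 [11011]: F1=0 F2=1 (differ) -> 1
  row 28 [11100]: F1=1 F2=1 -> 0
  row 29 [11101]: F1=1 F2=1 -> 0
  row 30 [11110]: F1=1 F2=1 -> 0
  row 31 [11111]: F1=1 F2=0 (differ) -> 1
Full result column, 8 rows per line (p,q fixed per line; r,s,t runs 000..111 left to right):
  rows 0-7 [p,q=00]: 00111101  (ones: 5)
  rows 8-15 [p,q=01]: 00110001  (ones: 3)
  rows 16-23 [p,q=10]: 00111101  (ones: 5)
  rows 24-31 [p,q=11]: 00110001  (ones: 3)
Disagreements = 5+3+5+3 = 16

16


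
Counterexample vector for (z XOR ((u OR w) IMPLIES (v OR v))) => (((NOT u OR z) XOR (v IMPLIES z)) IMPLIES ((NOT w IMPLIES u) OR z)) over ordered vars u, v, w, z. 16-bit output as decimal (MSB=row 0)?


F1 = (z XOR ((u OR w) IMPLIES (v OR v)))
F2 = (((NOT u OR z) XOR (v IMPLIES z)) IMPLIES ((NOT w IMPLIES u) OR z))
Counterexample to F1=>F2 is where F1=1 and F2=0.
Evaluate each row (bits = u,v,w,z, MSB first):
  row 0 [0000]: F1=1 F2=1 -> F1&~F2 -> 0
  row 1 [0001]: F1=0 F2=1 -> F1&~F2 -> 0
  row 2 [0010]: F1=0 F2=1 -> F1&~F2 -> 0
  row 3 [0011]: F1=1 F2=1 -> F1&~F2 -> 0
  row 4 [0100]: F1=1 F2=0 -> F1&~F2 -> 1
  row 5 [0101]: F1=0 F2=1 -> F1&~F2 -> 0
  row 6 [0110]: F1=1 F2=1 -> F1&~F2 -> 0
  row 7 [0111]: F1=0 F2=1 -> F1&~F2 -> 0
  row 8 [1000]: F1=0 F2=1 -> F1&~F2 -> 0
  row 9 [1001]: F1=1 F2=1 -> F1&~F2 -> 0
  row 10 [1010]: F1=0 F2=1 -> F1&~F2 -> 0
  row 11 [1011]: F1=1 F2=1 -> F1&~F2 -> 0
  row 12 [1100]: F1=1 F2=1 -> F1&~F2 -> 0
  row 13 [1101]: F1=0 F2=1 -> F1&~F2 -> 0
  row 14 [1110]: F1=1 F2=1 -> F1&~F2 -> 0
  row 15 [1111]: F1=0 F2=1 -> F1&~F2 -> 0
Full result column, 4 rows per line (u,v fixed per line; w,z runs 00..11 left to right):
  rows 0-3 [u,v=00]: 0000  = hex 0
  rows 4-7 [u,v=01]: 1000  = hex 8
  rows 8-11 [u,v=10]: 0000  = hex 0
  rows 12-15 [u,v=11]: 0000  = hex 0
Counterexample vector (row 0 .. row 15) = 0000100000000000
Output column grouped in 4s = 0000 1000 0000 0000 = 0x0800
Convert to decimal digit by digit (value = value*16 + digit):
  0 -> 0
  0*16 + 8 = 8
  8*16 + 0 = 128
  128*16 + 0 = 2048
Decimal = 2048

2048


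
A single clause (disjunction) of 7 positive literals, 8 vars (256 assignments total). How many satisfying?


Step 1: Total=2^8=256
Step 2: Unsat when all 7 false: 2^1=2
Step 3: Sat=256-2=254

254


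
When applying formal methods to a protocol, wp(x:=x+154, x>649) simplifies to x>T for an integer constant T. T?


Formula: wp(x:=E, P) = P[E/x] (substitute E for x in postcondition)
Step 1: Postcondition: x>649
Step 2: Substitute x+154 for x: x+154>649
Step 3: Solve for x: x > 649-154 = 495

495


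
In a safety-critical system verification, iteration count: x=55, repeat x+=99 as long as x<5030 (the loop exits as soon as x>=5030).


Step 1: x goes from 55 toward 5030 by 99; the body runs while x<5030, so iterations = ceil((bound-start)/step)
Step 2: Distance=4975
Step 3: ceil(4975/99)=51

51


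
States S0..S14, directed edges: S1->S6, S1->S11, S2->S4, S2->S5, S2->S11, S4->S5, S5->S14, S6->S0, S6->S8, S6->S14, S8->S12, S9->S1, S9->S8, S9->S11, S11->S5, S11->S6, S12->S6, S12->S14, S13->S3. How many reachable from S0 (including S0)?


BFS from S0:
  layer 0: {S0}
Reachable set: {S0}
Count = 1

1


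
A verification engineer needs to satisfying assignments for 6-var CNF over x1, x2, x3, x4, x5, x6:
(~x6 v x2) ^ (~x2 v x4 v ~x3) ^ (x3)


CNF with 3 clauses over 6 vars (64 assignments).
An assignment satisfies CNF iff every clause has >=1 true literal.
Check each row (bits = x1,x2,x3,x4,x5,x6; clause T/F shown):
  row 0 [000000]: clauses=TTF -> 0
  row 1 [000001]: clauses=FTF -> 0
  row 2 [000010]: clauses=TTF -> 0
  row 3 [000011]: clauses=FTF -> 0
  row 4 [000100]: clauses=TTF -> 0
  (every remaining row is evaluated the same way; all 64 results are listed next)
Full result column, 8 rows per line (x1,x2,x3 fixed per line; x4,x5,x6 runs 000..111 left to right):
  rows 0-7 [x1,x2,x3=000]: 00000000  (ones: 0)
  rows 8-15 [x1,x2,x3=001]: 10101010  (ones: 4)
  rows 16-23 [x1,x2,x3=010]: 00000000  (ones: 0)
  rows 24-31 [x1,x2,x3=011]: 00001111  (ones: 4)
  rows 32-39 [x1,x2,x3=100]: 00000000  (ones: 0)
  rows 40-47 [x1,x2,x3=101]: 10101010  (ones: 4)
  rows 48-55 [x1,x2,x3=110]: 00000000  (ones: 0)
  rows 56-63 [x1,x2,x3=111]: 00001111  (ones: 4)
Satisfying assignments = 0+4+0+4+0+4+0+4 = 16

16


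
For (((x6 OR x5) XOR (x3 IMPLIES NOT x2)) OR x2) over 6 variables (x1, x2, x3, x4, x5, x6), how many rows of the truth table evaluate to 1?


Formula: (((x6 OR x5) XOR (x3 IMPLIES NOT x2)) OR x2) over 6 vars (64 rows)
Evaluate each row (x1, x2, x3, x4, x5, x6 as bits, MSB first):
  row 0 [000000]: (((0 OR 0) XOR (0 IMPLIES NOT 0)) OR 0) -> 1
  row 1 [000001]: (((1 OR 0) XOR (0 IMPLIES NOT 0)) OR 0) -> 0
  row 2 [000010]: (((0 OR 1) XOR (0 IMPLIES NOT 0)) OR 0) -> 0
  row 3 [000011]: (((1 OR 1) XOR (0 IMPLIES NOT 0)) OR 0) -> 0
  row 4 [000100]: (((0 OR 0) XOR (0 IMPLIES NOT 0)) OR 0) -> 1
  (every remaining row is evaluated the same way; all 64 results are listed next)
Full result column, 8 rows per line (x1,x2,x3 fixed per line; x4,x5,x6 runs 000..111 left to right):
  rows 0-7 [x1,x2,x3=000]: 10001000  (ones: 2)
  rows 8-15 [x1,x2,x3=001]: 10001000  (ones: 2)
  rows 16-23 [x1,x2,x3=010]: 11111111  (ones: 8)
  rows 24-31 [x1,x2,x3=011]: 11111111  (ones: 8)
  rows 32-39 [x1,x2,x3=100]: 10001000  (ones: 2)
  rows 40-47 [x1,x2,x3=101]: 10001000  (ones: 2)
  rows 48-55 [x1,x2,x3=110]: 11111111  (ones: 8)
  rows 56-63 [x1,x2,x3=111]: 11111111  (ones: 8)
Count of 1-rows = 2+2+8+8+2+2+8+8 = 40

40


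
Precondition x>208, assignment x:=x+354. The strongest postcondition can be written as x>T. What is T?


Formula: sp(P, x:=E) = exists old_x. (x = E[old_x/x]) AND P[old_x/x] (old_x is the value of x before the assignment; eliminate old_x by solving x = E[old_x/x] for old_x)
Step 1: Precondition P: x>208, i.e. old_x > 208
Step 2: Assignment gives x = old_x + 354, so old_x = x - 354
Step 3: Substitute into P: x - 354 > 208
Step 4: Simplify: x > 208+354 = 562

562


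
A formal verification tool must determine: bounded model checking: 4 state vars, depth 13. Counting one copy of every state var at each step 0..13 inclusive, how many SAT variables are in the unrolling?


BMC unrolls to depth k, creating one copy of each state var for steps 0..k.
Step count = 13 + 1 = 14 (steps 0 through 13)
Vars per step = 4
Total = 4 * 14 = 56

56


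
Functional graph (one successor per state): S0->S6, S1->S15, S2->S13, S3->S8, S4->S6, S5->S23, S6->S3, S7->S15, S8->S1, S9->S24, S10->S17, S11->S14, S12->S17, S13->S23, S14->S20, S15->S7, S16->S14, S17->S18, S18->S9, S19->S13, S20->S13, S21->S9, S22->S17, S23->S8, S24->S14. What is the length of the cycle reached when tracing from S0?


Trace from S0 until a state repeats:
  S0 -> S6 -> S3 -> S8 -> S1 -> S15 -> S7 -> S15
S15 first seen at step 5, revisited at step 7.
Cycle length = 7 - 5 = 2

2


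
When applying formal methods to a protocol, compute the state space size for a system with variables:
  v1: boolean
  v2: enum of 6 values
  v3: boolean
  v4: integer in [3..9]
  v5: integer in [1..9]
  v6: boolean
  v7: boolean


State space = product of domain sizes of all variables.
Domain sizes:
  v1 (boolean): 2
  v2 (enum of 6 values): 6
  v3 (boolean): 2
  v4 (integer in [3..9]): 7
  v5 (integer in [1..9]): 9
  v6 (boolean): 2
  v7 (boolean): 2
Product = 2 * 6 * 2 * 7 * 9 * 2 * 2 = 6048

6048


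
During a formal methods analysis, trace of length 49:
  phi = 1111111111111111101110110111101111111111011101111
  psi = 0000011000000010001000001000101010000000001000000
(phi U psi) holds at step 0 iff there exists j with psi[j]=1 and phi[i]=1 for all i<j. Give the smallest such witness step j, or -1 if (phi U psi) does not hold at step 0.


(phi U psi) at 0: need smallest j with psi[j]=1 and phi[i]=1 for all i in [0,j).
Scan from step 0:
  step 0: phi=1, psi=0 -> continue
  step 1: phi=1, psi=0 -> continue
  step 2: phi=1, psi=0 -> continue
  step 3: phi=1, psi=0 -> continue
  step 5: psi=1 and phi held for [0,5) -> witness found
Witness step = 5

5


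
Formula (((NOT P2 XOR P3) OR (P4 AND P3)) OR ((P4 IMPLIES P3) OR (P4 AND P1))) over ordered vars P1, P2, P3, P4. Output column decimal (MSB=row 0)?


Formula: (((NOT P2 XOR P3) OR (P4 AND P3)) OR ((P4 IMPLIES P3) OR (P4 AND P1))) over P1, P2, P3, P4 (16 rows)
Evaluate each row (bits = P1,P2,P3,P4, MSB first):
  row 0 [0000]: (((NOT 0 XOR 0) OR (0 AND 0)) OR ((0 IMPLIES 0) OR (0 AND 0))) -> 1
  row 1 [0001]: (((NOT 0 XOR 0) OR (1 AND 0)) OR ((1 IMPLIES 0) OR (1 AND 0))) -> 1
  row 2 [0010]: (((NOT 0 XOR 1) OR (0 AND 1)) OR ((0 IMPLIES 1) OR (0 AND 0))) -> 1
  row 3 [0011]: (((NOT 0 XOR 1) OR (1 AND 1)) OR ((1 IMPLIES 1) OR (1 AND 0))) -> 1
  row 4 [0100]: (((NOT 1 XOR 0) OR (0 AND 0)) OR ((0 IMPLIES 0) OR (0 AND 0))) -> 1
  row 5 [0101]: (((NOT 1 XOR 0) OR (1 AND 0)) OR ((1 IMPLIES 0) OR (1 AND 0))) -> 0
  row 6 [0110]: (((NOT 1 XOR 1) OR (0 AND 1)) OR ((0 IMPLIES 1) OR (0 AND 0))) -> 1
  row 7 [0111]: (((NOT 1 XOR 1) OR (1 AND 1)) OR ((1 IMPLIES 1) OR (1 AND 0))) -> 1
  row 8 [1000]: (((NOT 0 XOR 0) OR (0 AND 0)) OR ((0 IMPLIES 0) OR (0 AND 1))) -> 1
  row 9 [1001]: (((NOT 0 XOR 0) OR (1 AND 0)) OR ((1 IMPLIES 0) OR (1 AND 1))) -> 1
  row 10 [1010]: (((NOT 0 XOR 1) OR (0 AND 1)) OR ((0 IMPLIES 1) OR (0 AND 1))) -> 1
  row 11 [1011]: (((NOT 0 XOR 1) OR (1 AND 1)) OR ((1 IMPLIES 1) OR (1 AND 1))) -> 1
  row 12 [1100]: (((NOT 1 XOR 0) OR (0 AND 0)) OR ((0 IMPLIES 0) OR (0 AND 1))) -> 1
  row 13 [1101]: (((NOT 1 XOR 0) OR (1 AND 0)) OR ((1 IMPLIES 0) OR (1 AND 1))) -> 1
  row 14 [1110]: (((NOT 1 XOR 1) OR (0 AND 1)) OR ((0 IMPLIES 1) OR (0 AND 1))) -> 1
  row 15 [1111]: (((NOT 1 XOR 1) OR (1 AND 1)) OR ((1 IMPLIES 1) OR (1 AND 1))) -> 1
Full result column, 4 rows per line (P1,P2 fixed per line; P3,P4 runs 00..11 left to right):
  rows 0-3 [P1,P2=00]: 1111  = hex F
  rows 4-7 [P1,P2=01]: 1011  = hex B
  rows 8-11 [P1,P2=10]: 1111  = hex F
  rows 12-15 [P1,P2=11]: 1111  = hex F
Output column (row 0 .. row 15) = 1111101111111111
Output column grouped in 4s = 1111 1011 1111 1111 = 0xFBFF
Convert to decimal digit by digit (value = value*16 + digit):
  F -> 15
  15*16 + 11 (B) = 251
  251*16 + 15 (F) = 4031
  4031*16 + 15 (F) = 64511
Decimal = 64511

64511


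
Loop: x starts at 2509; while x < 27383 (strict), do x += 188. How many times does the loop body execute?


Step 1: x goes from 2509 toward 27383 by 188; the body runs while x<27383, so iterations = ceil((bound-start)/step)
Step 2: Distance=24874
Step 3: ceil(24874/188)=133

133


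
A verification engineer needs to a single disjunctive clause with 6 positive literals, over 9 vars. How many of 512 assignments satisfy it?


Step 1: Total=2^9=512
Step 2: Unsat when all 6 false: 2^3=8
Step 3: Sat=512-8=504

504


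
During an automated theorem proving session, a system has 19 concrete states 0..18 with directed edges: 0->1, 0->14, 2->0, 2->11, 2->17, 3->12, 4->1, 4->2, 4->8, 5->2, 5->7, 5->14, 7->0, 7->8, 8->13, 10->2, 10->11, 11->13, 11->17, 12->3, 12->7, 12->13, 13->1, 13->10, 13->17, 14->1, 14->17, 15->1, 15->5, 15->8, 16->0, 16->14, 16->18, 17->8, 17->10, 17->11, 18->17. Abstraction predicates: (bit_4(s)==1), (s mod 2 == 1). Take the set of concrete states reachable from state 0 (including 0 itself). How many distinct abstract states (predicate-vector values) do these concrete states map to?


BFS from 0:
Concrete reachable: {0, 1, 2, 8, 10, 11, 13, 14, 17}
Abstract via predicates (bit_4(s)==1), (s mod 2 == 1):
  (0,0) <- {0, 2, 8, 10, 14}
  (0,1) <- {1, 11, 13}
  (1,1) <- {17}
Distinct abstract states = 3

3


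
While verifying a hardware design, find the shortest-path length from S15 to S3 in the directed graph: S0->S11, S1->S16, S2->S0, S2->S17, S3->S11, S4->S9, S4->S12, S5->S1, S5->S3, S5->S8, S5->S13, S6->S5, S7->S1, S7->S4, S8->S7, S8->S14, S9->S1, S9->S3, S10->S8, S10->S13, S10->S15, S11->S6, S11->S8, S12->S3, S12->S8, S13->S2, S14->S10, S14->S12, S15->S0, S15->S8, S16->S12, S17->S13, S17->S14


BFS layer-by-layer from S15:
  dist 0: {S15}
  dist 1: {S0, S8}
  dist 2: {S7, S11, S14}
  dist 3: {S1, S4, S6, S10, S12}
  dist 4: {S3, S5, S9, S13, S16}
  -> S3 reached at distance 4
Shortest path length = 4

4


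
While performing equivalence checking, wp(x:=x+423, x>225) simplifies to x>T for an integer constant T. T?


Formula: wp(x:=E, P) = P[E/x] (substitute E for x in postcondition)
Step 1: Postcondition: x>225
Step 2: Substitute x+423 for x: x+423>225
Step 3: Solve for x: x > 225-423 = -198

-198


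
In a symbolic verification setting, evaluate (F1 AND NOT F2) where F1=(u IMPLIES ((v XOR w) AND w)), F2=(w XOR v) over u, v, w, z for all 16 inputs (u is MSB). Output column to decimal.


F1 = (u IMPLIES ((v XOR w) AND w))
F2 = (w XOR v)
Counterexample to F1=>F2 is where F1=1 and F2=0.
Evaluate each row (bits = u,v,w,z, MSB first):
  row 0 [0000]: F1=1 F2=0 -> F1&~F2 -> 1
  row 1 [0001]: F1=1 F2=0 -> F1&~F2 -> 1
  row 2 [0010]: F1=1 F2=1 -> F1&~F2 -> 0
  row 3 [0011]: F1=1 F2=1 -> F1&~F2 -> 0
  row 4 [0100]: F1=1 F2=1 -> F1&~F2 -> 0
  row 5 [0101]: F1=1 F2=1 -> F1&~F2 -> 0
  row 6 [0110]: F1=1 F2=0 -> F1&~F2 -> 1
  row 7 [0111]: F1=1 F2=0 -> F1&~F2 -> 1
  row 8 [1000]: F1=0 F2=0 -> F1&~F2 -> 0
  row 9 [1001]: F1=0 F2=0 -> F1&~F2 -> 0
  row 10 [1010]: F1=1 F2=1 -> F1&~F2 -> 0
  row 11 [1011]: F1=1 F2=1 -> F1&~F2 -> 0
  row 12 [1100]: F1=0 F2=1 -> F1&~F2 -> 0
  row 13 [1101]: F1=0 F2=1 -> F1&~F2 -> 0
  row 14 [1110]: F1=0 F2=0 -> F1&~F2 -> 0
  row 15 [1111]: F1=0 F2=0 -> F1&~F2 -> 0
Full result column, 4 rows per line (u,v fixed per line; w,z runs 00..11 left to right):
  rows 0-3 [u,v=00]: 1100  = hex C
  rows 4-7 [u,v=01]: 0011  = hex 3
  rows 8-11 [u,v=10]: 0000  = hex 0
  rows 12-15 [u,v=11]: 0000  = hex 0
Counterexample vector (row 0 .. row 15) = 1100001100000000
Output column grouped in 4s = 1100 0011 0000 0000 = 0xC300
Convert to decimal digit by digit (value = value*16 + digit):
  C -> 12
  12*16 + 3 = 195
  195*16 + 0 = 3120
  3120*16 + 0 = 49920
Decimal = 49920

49920


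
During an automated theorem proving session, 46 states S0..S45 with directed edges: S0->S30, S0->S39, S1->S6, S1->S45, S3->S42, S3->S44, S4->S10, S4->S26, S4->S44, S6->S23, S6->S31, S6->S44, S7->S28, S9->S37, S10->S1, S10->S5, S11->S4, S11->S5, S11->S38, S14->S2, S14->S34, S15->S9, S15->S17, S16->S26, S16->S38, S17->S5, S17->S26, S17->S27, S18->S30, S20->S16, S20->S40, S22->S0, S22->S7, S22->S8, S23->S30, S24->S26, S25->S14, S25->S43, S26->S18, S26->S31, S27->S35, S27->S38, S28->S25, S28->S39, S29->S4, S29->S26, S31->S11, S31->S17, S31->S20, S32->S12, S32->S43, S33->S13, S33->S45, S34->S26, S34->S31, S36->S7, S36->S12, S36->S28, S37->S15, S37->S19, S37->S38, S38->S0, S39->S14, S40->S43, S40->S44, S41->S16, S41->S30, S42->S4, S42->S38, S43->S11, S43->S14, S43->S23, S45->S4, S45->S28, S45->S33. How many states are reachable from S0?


BFS from S0:
  layer 0: {S0}
  layer 1: {S30, S39}
  layer 2: {S14}
  layer 3: {S2, S34}
  layer 4: {S26, S31}
  layer 5: {S11, S17, S18, S20}
  layer 6: {S4, S5, S16, S27, S38, S40}
  layer 7: {S10, S35, S43, S44}
  layer 8: {S1, S23}
  layer 9: {S6, S45}
  layer 10: {S28, S33}
  layer 11: {S13, S25}
Reachable set: {S0, S1, S2, S4, S5, S6, S10, S11, S13, S14, S16, S17, S18, S20, S23, S25, S26, S27, S28, S30, S31, S33, S34, S35, S38, S39, S40, S43, S44, S45}
Count = 30

30


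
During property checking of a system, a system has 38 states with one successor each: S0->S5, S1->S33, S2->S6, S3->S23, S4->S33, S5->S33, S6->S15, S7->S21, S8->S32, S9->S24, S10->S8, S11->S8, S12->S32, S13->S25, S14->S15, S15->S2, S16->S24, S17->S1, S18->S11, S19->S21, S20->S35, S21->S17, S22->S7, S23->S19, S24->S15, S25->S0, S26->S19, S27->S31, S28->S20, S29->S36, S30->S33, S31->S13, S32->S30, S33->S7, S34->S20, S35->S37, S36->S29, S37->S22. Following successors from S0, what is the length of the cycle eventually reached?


Trace from S0 until a state repeats:
  S0 -> S5 -> S33 -> S7 -> S21 -> S17 -> S1 -> S33
S33 first seen at step 2, revisited at step 7.
Cycle length = 7 - 2 = 5

5


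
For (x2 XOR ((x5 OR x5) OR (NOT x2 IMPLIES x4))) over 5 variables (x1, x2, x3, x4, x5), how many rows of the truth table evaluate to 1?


Formula: (x2 XOR ((x5 OR x5) OR (NOT x2 IMPLIES x4))) over 5 vars (32 rows)
Evaluate each row (x1, x2, x3, x4, x5 as bits, MSB first):
  row 0 [00000]: (0 XOR ((0 OR 0) OR (NOT 0 IMPLIES 0))) -> 0
  row 1 [00001]: (0 XOR ((1 OR 1) OR (NOT 0 IMPLIES 0))) -> 1
  row 2 [00010]: (0 XOR ((0 OR 0) OR (NOT 0 IMPLIES 1))) -> 1
  row 3 [00011]: (0 XOR ((1 OR 1) OR (NOT 0 IMPLIES 1))) -> 1
  row 4 [00100]: (0 XOR ((0 OR 0) OR (NOT 0 IMPLIES 0))) -> 0
  row 5 [00101]: (0 XOR ((1 OR 1) OR (NOT 0 IMPLIES 0))) -> 1
  row 6 [00110]: (0 XOR ((0 OR 0) OR (NOT 0 IMPLIES 1))) -> 1
  row 7 [00111]: (0 XOR ((1 OR 1) OR (NOT 0 IMPLIES 1))) -> 1
  row 8 [01000]: (1 XOR ((0 OR 0) OR (NOT 1 IMPLIES 0))) -> 0
  row 9 [01001]: (1 XOR ((1 OR 1) OR (NOT 1 IMPLIES 0))) -> 0
  row 10 [01010]: (1 XOR ((0 OR 0) OR (NOT 1 IMPLIES 1))) -> 0
  row 11 [01011]: (1 XOR ((1 OR 1) OR (NOT 1 IMPLIES 1))) -> 0
  row 12 [01100]: (1 XOR ((0 OR 0) OR (NOT 1 IMPLIES 0))) -> 0
  row 13 [01101]: (1 XOR ((1 OR 1) OR (NOT 1 IMPLIES 0))) -> 0
  row 14 [01110]: (1 XOR ((0 OR 0) OR (NOT 1 IMPLIES 1))) -> 0
  row 15 [01111]: (1 XOR ((1 OR 1) OR (NOT 1 IMPLIES 1))) -> 0
  row 16 [10000]: (0 XOR ((0 OR 0) OR (NOT 0 IMPLIES 0))) -> 0
  row 17 [10001]: (0 XOR ((1 OR 1) OR (NOT 0 IMPLIES 0))) -> 1
  row 18 [10010]: (0 XOR ((0 OR 0) OR (NOT 0 IMPLIES 1))) -> 1
  row 19 [10011]: (0 XOR ((1 OR 1) OR (NOT 0 IMPLIES 1))) -> 1
  row 20 [10100]: (0 XOR ((0 OR 0) OR (NOT 0 IMPLIES 0))) -> 0
  row 21 [10101]: (0 XOR ((1 OR 1) OR (NOT 0 IMPLIES 0))) -> 1
  row 22 [10110]: (0 XOR ((0 OR 0) OR (NOT 0 IMPLIES 1))) -> 1
  row 23 [10111]: (0 XOR ((1 OR 1) OR (NOT 0 IMPLIES 1))) -> 1
  row 24 [11000]: (1 XOR ((0 OR 0) OR (NOT 1 IMPLIES 0))) -> 0
  row 25 [11001]: (1 XOR ((1 OR 1) OR (NOT 1 IMPLIES 0))) -> 0
  row 26 [11010]: (1 XOR ((0 OR 0) OR (NOT 1 IMPLIES 1))) -> 0
  row 27 [11011]: (1 XOR ((1 OR 1) OR (NOT 1 IMPLIES 1))) -> 0
  row 28 [11100]: (1 XOR ((0 OR 0) OR (NOT 1 IMPLIES 0))) -> 0
  row 29 [11101]: (1 XOR ((1 OR 1) OR (NOT 1 IMPLIES 0))) -> 0
  row 30 [11110]: (1 XOR ((0 OR 0) OR (NOT 1 IMPLIES 1))) -> 0
  row 31 [11111]: (1 XOR ((1 OR 1) OR (NOT 1 IMPLIES 1))) -> 0
Full result column, 8 rows per line (x1,x2 fixed per line; x3,x4,x5 runs 000..111 left to right):
  rows 0-7 [x1,x2=00]: 01110111  (ones: 6)
  rows 8-15 [x1,x2=01]: 00000000  (ones: 0)
  rows 16-23 [x1,x2=10]: 01110111  (ones: 6)
  rows 24-31 [x1,x2=11]: 00000000  (ones: 0)
Count of 1-rows = 6+0+6+0 = 12

12


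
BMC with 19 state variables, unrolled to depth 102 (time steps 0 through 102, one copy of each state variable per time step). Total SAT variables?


BMC unrolls to depth k, creating one copy of each state var for steps 0..k.
Step count = 102 + 1 = 103 (steps 0 through 102)
Vars per step = 19
Total = 19 * 103 = 1957

1957


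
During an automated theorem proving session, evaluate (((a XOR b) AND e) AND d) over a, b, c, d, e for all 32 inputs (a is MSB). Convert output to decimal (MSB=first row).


Formula: (((a XOR b) AND e) AND d) over a, b, c, d, e (32 rows)
Evaluate each row (bits = a,b,c,d,e, MSB first):
  row 0 [00000]: (((0 XOR 0) AND 0) AND 0) -> 0
  row 1 [00001]: (((0 XOR 0) AND 1) AND 0) -> 0
  row 2 [00010]: (((0 XOR 0) AND 0) AND 1) -> 0
  row 3 [00011]: (((0 XOR 0) AND 1) AND 1) -> 0
  row 4 [00100]: (((0 XOR 0) AND 0) AND 0) -> 0
  row 5 [00101]: (((0 XOR 0) AND 1) AND 0) -> 0
  row 6 [00110]: (((0 XOR 0) AND 0) AND 1) -> 0
  row 7 [00111]: (((0 XOR 0) AND 1) AND 1) -> 0
  row 8 [01000]: (((0 XOR 1) AND 0) AND 0) -> 0
  row 9 [01001]: (((0 XOR 1) AND 1) AND 0) -> 0
  row 10 [01010]: (((0 XOR 1) AND 0) AND 1) -> 0
  row 11 [01011]: (((0 XOR 1) AND 1) AND 1) -> 1
  row 12 [01100]: (((0 XOR 1) AND 0) AND 0) -> 0
  row 13 [01101]: (((0 XOR 1) AND 1) AND 0) -> 0
  row 14 [01110]: (((0 XOR 1) AND 0) AND 1) -> 0
  row 15 [01111]: (((0 XOR 1) AND 1) AND 1) -> 1
  row 16 [10000]: (((1 XOR 0) AND 0) AND 0) -> 0
  row 17 [10001]: (((1 XOR 0) AND 1) AND 0) -> 0
  row 18 [10010]: (((1 XOR 0) AND 0) AND 1) -> 0
  row 19 [10011]: (((1 XOR 0) AND 1) AND 1) -> 1
  row 20 [10100]: (((1 XOR 0) AND 0) AND 0) -> 0
  row 21 [10101]: (((1 XOR 0) AND 1) AND 0) -> 0
  row 22 [10110]: (((1 XOR 0) AND 0) AND 1) -> 0
  row 23 [10111]: (((1 XOR 0) AND 1) AND 1) -> 1
  row 24 [11000]: (((1 XOR 1) AND 0) AND 0) -> 0
  row 25 [11001]: (((1 XOR 1) AND 1) AND 0) -> 0
  row 26 [11010]: (((1 XOR 1) AND 0) AND 1) -> 0
  row 27 [11011]: (((1 XOR 1) AND 1) AND 1) -> 0
  row 28 [11100]: (((1 XOR 1) AND 0) AND 0) -> 0
  row 29 [11101]: (((1 XOR 1) AND 1) AND 0) -> 0
  row 30 [11110]: (((1 XOR 1) AND 0) AND 1) -> 0
  row 31 [11111]: (((1 XOR 1) AND 1) AND 1) -> 0
Full result column, 4 rows per line (a,b,c fixed per line; d,e runs 00..11 left to right):
  rows 0-3 [a,b,c=000]: 0000  = hex 0
  rows 4-7 [a,b,c=001]: 0000  = hex 0
  rows 8-11 [a,b,c=010]: 0001  = hex 1
  rows 12-15 [a,b,c=011]: 0001  = hex 1
  rows 16-19 [a,b,c=100]: 0001  = hex 1
  rows 20-23 [a,b,c=101]: 0001  = hex 1
  rows 24-27 [a,b,c=110]: 0000  = hex 0
  rows 28-31 [a,b,c=111]: 0000  = hex 0
Output column (row 0 .. row 31) = 00000000000100010001000100000000
Output column grouped in 4s = 0000 0000 0001 0001 0001 0001 0000 0000 = 0x00111100
Convert to decimal digit by digit (value = value*16 + digit):
  0 -> 0
  0*16 + 0 = 0
  0*16 + 1 = 1
  1*16 + 1 = 17
  17*16 + 1 = 273
  273*16 + 1 = 4369
  4369*16 + 0 = 69904
  69904*16 + 0 = 1118464
Decimal = 1118464

1118464
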